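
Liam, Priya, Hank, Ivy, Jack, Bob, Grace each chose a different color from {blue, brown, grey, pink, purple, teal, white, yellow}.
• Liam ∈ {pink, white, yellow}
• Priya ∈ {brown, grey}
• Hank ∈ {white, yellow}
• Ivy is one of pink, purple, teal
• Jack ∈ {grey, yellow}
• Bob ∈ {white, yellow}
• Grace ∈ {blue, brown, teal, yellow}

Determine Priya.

The 2 variables Hank and Bob are confined to {white, yellow}, which locks those values in; drop them from Liam, Jack, Grace.
Liam's domain is down to {pink}, so Liam = pink. Strike pink from Ivy.
Jack's domain is down to {grey}, so Jack = grey. So Priya can't be grey.
So Priya = brown.

brown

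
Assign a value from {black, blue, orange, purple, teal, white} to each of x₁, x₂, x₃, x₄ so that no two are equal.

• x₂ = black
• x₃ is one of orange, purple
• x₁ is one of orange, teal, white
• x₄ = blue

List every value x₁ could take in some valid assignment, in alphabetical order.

x₂'s domain is down to {black}, so x₂ = black.
That leaves x₄ = blue.
No further eliminations apply; x₁ can still be any of orange, teal, white.

orange, teal, white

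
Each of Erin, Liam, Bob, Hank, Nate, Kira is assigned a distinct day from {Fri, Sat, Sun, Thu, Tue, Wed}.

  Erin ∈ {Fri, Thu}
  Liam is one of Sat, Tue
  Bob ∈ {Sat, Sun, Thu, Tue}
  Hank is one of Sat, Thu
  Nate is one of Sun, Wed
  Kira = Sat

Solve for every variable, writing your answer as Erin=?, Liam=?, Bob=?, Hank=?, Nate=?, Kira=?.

Erin=Fri, Liam=Tue, Bob=Sun, Hank=Thu, Nate=Wed, Kira=Sat

Kira must be Sat (only option left). Strike Sat from Liam, Bob, Hank.
Liam must be Tue (only option left). So Bob can't be Tue.
Hank must be Thu (only option left). So Erin, Bob can't be Thu.
That leaves Erin = Fri.
Bob has just one choice, so Bob = Sun. Strike Sun from Nate.
Nate's domain is down to {Wed}, so Nate = Wed.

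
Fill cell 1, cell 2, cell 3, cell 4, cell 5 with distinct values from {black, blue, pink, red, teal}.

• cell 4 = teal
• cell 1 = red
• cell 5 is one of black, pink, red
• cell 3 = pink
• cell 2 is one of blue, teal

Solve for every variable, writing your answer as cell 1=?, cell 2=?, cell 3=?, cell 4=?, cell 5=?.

cell 1=red, cell 2=blue, cell 3=pink, cell 4=teal, cell 5=black

cell 1's domain is down to {red}, so cell 1 = red. Strike red from cell 5.
That leaves cell 3 = pink. Eliminate pink elsewhere: cell 5.
cell 4 has just one choice, so cell 4 = teal. Remove teal from cell 2.
cell 5's domain is down to {black}, so cell 5 = black.
That leaves cell 2 = blue.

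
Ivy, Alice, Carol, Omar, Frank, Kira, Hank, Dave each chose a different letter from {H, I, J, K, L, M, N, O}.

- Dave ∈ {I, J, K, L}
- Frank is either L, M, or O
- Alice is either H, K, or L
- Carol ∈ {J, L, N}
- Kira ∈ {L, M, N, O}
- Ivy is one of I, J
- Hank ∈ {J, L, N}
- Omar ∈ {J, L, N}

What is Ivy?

I

Among the 8 variables, H fits only Alice (and all 8 values in {H, I, J, K, L, M, N, O} must be used), so Alice = H.
Among the 7 still-open variables, K fits only Dave (and all 7 values in {I, J, K, L, M, N, O} must be used), so Dave = K.
The 6 still-open variables together cover exactly {I, J, L, M, N, O} — 6 values for 6 variables — and I appears only in Ivy's list, so Ivy = I.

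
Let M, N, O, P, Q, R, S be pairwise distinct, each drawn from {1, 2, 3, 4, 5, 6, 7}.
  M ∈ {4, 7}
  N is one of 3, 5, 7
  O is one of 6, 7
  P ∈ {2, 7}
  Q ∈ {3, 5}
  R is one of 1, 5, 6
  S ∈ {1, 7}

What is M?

4

Among the 7 variables, 2 fits only P (and all 7 values in {1, 2, 3, 4, 5, 6, 7} must be used), so P = 2.
The 6 still-open variables together cover exactly {1, 3, 4, 5, 6, 7} — 6 values for 6 variables — and 4 appears only in M's list, so M = 4.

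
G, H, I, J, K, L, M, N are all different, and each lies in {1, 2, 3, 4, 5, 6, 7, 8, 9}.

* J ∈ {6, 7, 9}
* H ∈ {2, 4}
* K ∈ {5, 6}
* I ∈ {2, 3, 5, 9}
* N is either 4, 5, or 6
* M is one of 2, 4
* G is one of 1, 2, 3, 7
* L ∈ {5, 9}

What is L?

The 8 variables together cover exactly {1, 2, 3, 4, 5, 6, 7, 9} — 8 values for 8 variables — and 1 appears only in G's list, so G = 1.
The 7 still-open variables draw from only 7 values {2, 3, 4, 5, 6, 7, 9}, so each is used; only I can be 3, hence I = 3.
The 6 still-open variables draw from only 6 values {2, 4, 5, 6, 7, 9}, so each is used; only J can be 7, hence J = 7.
Among the 5 still-open variables, 9 fits only L (and all 5 values in {2, 4, 5, 6, 9} must be used), so L = 9.

9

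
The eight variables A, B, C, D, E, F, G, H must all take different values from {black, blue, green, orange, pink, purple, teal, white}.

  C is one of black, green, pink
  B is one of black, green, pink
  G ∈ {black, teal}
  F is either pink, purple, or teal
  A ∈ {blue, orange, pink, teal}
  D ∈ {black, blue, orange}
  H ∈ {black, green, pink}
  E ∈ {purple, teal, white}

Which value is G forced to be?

The 8 variables together cover exactly {black, blue, green, orange, pink, purple, teal, white} — 8 values for 8 variables — and white appears only in E's list, so E = white.
The 7 still-open variables draw from only 7 values {black, blue, green, orange, pink, purple, teal}, so each is used; only F can be purple, hence F = purple.
The 3 variables B, C, H are confined to {black, green, pink}, which locks those values in; drop them from A, D, G.
So G = teal.

teal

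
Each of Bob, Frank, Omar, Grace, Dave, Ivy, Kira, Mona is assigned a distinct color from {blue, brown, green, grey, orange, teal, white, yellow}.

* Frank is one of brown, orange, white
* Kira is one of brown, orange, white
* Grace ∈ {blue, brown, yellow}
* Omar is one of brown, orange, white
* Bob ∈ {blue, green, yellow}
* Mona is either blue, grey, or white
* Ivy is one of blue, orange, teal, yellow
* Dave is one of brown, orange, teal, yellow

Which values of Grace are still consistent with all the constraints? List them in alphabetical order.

blue, yellow

The 8 variables draw from only 8 values {blue, brown, green, grey, orange, teal, white, yellow}, so each is used; only Bob can be green, hence Bob = green.
The 7 still-open variables together cover exactly {blue, brown, grey, orange, teal, white, yellow} — 7 values for 7 variables — and grey appears only in Mona's list, so Mona = grey.
The 3 variables Frank, Omar, Kira are confined to {brown, orange, white}, which locks those values in; drop them from Grace, Dave, Ivy.
No further eliminations apply; Grace can still be any of blue, yellow.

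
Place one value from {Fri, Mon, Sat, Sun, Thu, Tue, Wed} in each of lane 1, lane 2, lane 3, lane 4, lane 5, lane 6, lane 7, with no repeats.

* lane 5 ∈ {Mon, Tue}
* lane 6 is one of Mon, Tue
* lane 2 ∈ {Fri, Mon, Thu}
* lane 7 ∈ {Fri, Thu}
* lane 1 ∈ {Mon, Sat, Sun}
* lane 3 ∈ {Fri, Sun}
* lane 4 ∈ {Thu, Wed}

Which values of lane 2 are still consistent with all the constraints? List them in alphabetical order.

Fri, Thu

The 7 variables draw from only 7 values {Fri, Mon, Sat, Sun, Thu, Tue, Wed}, so each is used; only lane 1 can be Sat, hence lane 1 = Sat.
The 6 still-open variables together cover exactly {Fri, Mon, Sun, Thu, Tue, Wed} — 6 values for 6 variables — and Sun appears only in lane 3's list, so lane 3 = Sun.
The 5 still-open variables draw from only 5 values {Fri, Mon, Thu, Tue, Wed}, so each is used; only lane 4 can be Wed, hence lane 4 = Wed.
lane 5 and lane 6 between them cover only {Mon, Tue} — a naked pair. Remove those values from lane 2.
No further eliminations apply; lane 2 can still be any of Fri, Thu.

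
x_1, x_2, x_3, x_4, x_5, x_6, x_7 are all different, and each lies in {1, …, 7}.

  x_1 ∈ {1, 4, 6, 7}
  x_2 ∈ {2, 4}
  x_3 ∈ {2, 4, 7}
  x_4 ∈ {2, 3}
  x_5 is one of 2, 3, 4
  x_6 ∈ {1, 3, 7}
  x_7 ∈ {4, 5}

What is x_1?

The 7 variables together cover exactly {1, 2, 3, 4, 5, 6, 7} — 7 values for 7 variables — and 5 appears only in x_7's list, so x_7 = 5.
The 6 still-open variables together cover exactly {1, 2, 3, 4, 6, 7} — 6 values for 6 variables — and 6 appears only in x_1's list, so x_1 = 6.

6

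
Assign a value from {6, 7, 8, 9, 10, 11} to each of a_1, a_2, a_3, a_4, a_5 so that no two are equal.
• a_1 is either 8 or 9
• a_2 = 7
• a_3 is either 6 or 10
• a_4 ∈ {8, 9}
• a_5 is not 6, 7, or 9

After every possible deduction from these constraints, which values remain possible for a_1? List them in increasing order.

8, 9

a_2 must be 7 (only option left).
a_1 and a_4 share exactly the 2 values {8, 9}; by pigeonhole those values go to them, so strike 8, 9 from a_5.
No further eliminations apply; a_1 can still be any of 8, 9.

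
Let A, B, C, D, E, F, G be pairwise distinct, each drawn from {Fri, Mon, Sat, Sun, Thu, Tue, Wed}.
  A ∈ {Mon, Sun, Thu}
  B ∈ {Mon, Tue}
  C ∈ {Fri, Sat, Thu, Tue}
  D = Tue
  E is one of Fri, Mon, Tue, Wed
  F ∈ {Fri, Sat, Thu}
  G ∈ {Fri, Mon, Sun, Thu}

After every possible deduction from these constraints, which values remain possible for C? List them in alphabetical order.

Fri, Sat, Thu

D has just one choice, so D = Tue. Eliminate Tue elsewhere: B, C, E.
That leaves B = Mon. So A, E, G can't be Mon.
The 5 still-open variables together cover exactly {Fri, Sat, Sun, Thu, Wed} — 5 values for 5 variables — and Wed appears only in E's list, so E = Wed.
No further eliminations apply; C can still be any of Fri, Sat, Thu.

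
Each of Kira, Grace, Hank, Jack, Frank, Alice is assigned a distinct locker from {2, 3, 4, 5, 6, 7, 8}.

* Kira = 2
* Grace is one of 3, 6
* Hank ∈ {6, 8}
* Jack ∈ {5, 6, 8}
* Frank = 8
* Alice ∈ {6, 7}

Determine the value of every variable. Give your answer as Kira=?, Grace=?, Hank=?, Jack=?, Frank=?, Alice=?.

Kira=2, Grace=3, Hank=6, Jack=5, Frank=8, Alice=7

Kira must be 2 (only option left).
That leaves Frank = 8. Eliminate 8 elsewhere: Hank, Jack.
Hank has just one choice, so Hank = 6. Remove 6 from Grace, Jack, Alice.
That leaves Jack = 5.
Alice must be 7 (only option left).
Grace must be 3 (only option left).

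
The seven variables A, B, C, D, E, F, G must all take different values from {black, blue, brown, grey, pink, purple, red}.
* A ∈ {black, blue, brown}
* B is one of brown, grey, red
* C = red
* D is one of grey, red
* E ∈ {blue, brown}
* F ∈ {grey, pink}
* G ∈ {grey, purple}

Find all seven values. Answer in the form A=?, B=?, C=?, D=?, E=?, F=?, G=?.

A=black, B=brown, C=red, D=grey, E=blue, F=pink, G=purple

C has just one choice, so C = red. Eliminate red elsewhere: B, D.
D has just one choice, so D = grey. So B, F, G can't be grey.
F's domain is down to {pink}, so F = pink.
That leaves G = purple.
That leaves B = brown. So A, E can't be brown.
E has just one choice, so E = blue. Strike blue from A.
A's domain is down to {black}, so A = black.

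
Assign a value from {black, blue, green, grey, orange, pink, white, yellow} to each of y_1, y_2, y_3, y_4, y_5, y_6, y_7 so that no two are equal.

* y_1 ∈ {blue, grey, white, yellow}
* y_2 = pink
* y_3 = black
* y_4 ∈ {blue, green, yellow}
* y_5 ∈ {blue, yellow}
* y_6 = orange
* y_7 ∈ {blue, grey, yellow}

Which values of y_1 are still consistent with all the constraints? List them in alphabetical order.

blue, grey, white, yellow

y_2 has just one choice, so y_2 = pink.
y_3's domain is down to {black}, so y_3 = black.
y_6 must be orange (only option left).
No further eliminations apply; y_1 can still be any of blue, grey, white, yellow.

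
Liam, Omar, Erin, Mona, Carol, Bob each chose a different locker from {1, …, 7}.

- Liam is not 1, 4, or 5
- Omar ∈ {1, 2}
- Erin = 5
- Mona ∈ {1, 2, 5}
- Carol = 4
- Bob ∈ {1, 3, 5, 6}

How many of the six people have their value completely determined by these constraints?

2

Erin must be 5 (only option left). Remove 5 from Mona, Bob.
Carol has just one choice, so Carol = 4.
The 2 variables Omar and Mona are confined to {1, 2}, which locks those values in; drop them from Liam, Bob.
Determined: Erin=5, Carol=4. The other people each still have more than one consistent value. That makes 2.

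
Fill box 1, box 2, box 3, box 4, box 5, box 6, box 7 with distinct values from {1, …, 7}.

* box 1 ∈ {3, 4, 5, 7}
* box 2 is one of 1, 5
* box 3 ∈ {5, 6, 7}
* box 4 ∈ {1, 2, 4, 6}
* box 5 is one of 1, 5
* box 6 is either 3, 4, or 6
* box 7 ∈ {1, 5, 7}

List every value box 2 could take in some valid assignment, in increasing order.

The 7 variables together cover exactly {1, 2, 3, 4, 5, 6, 7} — 7 values for 7 variables — and 2 appears only in box 4's list, so box 4 = 2.
box 2 and box 5 between them cover only {1, 5} — a naked pair. Remove those values from box 1, box 3, box 7.
box 7's domain is down to {7}, so box 7 = 7. Eliminate 7 elsewhere: box 1, box 3.
box 3 has just one choice, so box 3 = 6. So box 6 can't be 6.
No further eliminations apply; box 2 can still be any of 1, 5.

1, 5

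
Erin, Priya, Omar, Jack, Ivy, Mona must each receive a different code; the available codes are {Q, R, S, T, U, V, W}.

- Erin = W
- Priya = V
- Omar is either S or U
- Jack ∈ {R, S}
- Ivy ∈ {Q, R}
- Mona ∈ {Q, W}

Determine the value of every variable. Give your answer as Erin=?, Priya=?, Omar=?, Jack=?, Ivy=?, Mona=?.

Erin=W, Priya=V, Omar=U, Jack=S, Ivy=R, Mona=Q

Erin must be W (only option left). Remove W from Mona.
Priya has just one choice, so Priya = V.
Mona's domain is down to {Q}, so Mona = Q. So Ivy can't be Q.
Ivy's domain is down to {R}, so Ivy = R. Strike R from Jack.
Jack has just one choice, so Jack = S. So Omar can't be S.
Omar has just one choice, so Omar = U.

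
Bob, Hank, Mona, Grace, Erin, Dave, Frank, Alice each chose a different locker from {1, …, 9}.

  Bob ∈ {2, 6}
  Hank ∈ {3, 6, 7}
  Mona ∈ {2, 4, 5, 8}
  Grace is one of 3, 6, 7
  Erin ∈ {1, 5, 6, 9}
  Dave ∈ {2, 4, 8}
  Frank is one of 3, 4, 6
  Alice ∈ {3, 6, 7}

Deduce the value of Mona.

Hank, Grace, Alice share exactly the 3 values {3, 6, 7}; by pigeonhole those values go to them, so strike 3, 6, 7 from Bob, Erin, Frank.
Bob's domain is down to {2}, so Bob = 2. Eliminate 2 elsewhere: Mona, Dave.
Frank's domain is down to {4}, so Frank = 4. Strike 4 from Mona, Dave.
That leaves Dave = 8. Remove 8 from Mona.
So Mona = 5.

5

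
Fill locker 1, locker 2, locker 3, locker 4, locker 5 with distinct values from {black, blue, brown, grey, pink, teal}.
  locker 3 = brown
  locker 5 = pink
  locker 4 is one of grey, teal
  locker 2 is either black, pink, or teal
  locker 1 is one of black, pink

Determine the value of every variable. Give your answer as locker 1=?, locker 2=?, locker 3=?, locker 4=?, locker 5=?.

locker 1=black, locker 2=teal, locker 3=brown, locker 4=grey, locker 5=pink

locker 3 must be brown (only option left).
locker 5's domain is down to {pink}, so locker 5 = pink. Strike pink from locker 1, locker 2.
locker 1 must be black (only option left). Eliminate black elsewhere: locker 2.
locker 2's domain is down to {teal}, so locker 2 = teal. Remove teal from locker 4.
locker 4 has just one choice, so locker 4 = grey.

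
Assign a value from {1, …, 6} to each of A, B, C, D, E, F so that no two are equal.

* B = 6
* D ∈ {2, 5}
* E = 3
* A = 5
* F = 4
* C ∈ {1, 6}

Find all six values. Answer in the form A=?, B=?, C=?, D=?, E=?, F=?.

A=5, B=6, C=1, D=2, E=3, F=4

A's domain is down to {5}, so A = 5. Remove 5 from D.
That leaves B = 6. So C can't be 6.
That leaves C = 1.
That leaves D = 2.
That leaves E = 3.
F has just one choice, so F = 4.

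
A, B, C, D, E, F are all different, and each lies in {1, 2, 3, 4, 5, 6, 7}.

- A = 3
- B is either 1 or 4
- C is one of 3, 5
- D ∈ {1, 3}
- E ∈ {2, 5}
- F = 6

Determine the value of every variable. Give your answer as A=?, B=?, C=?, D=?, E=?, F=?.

A=3, B=4, C=5, D=1, E=2, F=6

A's domain is down to {3}, so A = 3. So C, D can't be 3.
C has just one choice, so C = 5. Strike 5 from E.
D has just one choice, so D = 1. So B can't be 1.
E must be 2 (only option left).
F has just one choice, so F = 6.
B must be 4 (only option left).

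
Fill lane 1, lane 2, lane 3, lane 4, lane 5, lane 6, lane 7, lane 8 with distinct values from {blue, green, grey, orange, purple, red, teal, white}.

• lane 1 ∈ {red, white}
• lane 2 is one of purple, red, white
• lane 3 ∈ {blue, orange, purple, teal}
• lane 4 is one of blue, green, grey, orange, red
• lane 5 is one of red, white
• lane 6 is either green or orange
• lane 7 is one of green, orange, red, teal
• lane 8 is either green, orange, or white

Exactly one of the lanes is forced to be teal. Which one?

The 8 variables draw from only 8 values {blue, green, grey, orange, purple, red, teal, white}, so each is used; only lane 4 can be grey, hence lane 4 = grey.
The 7 still-open variables draw from only 7 values {blue, green, orange, purple, red, teal, white}, so each is used; only lane 3 can be blue, hence lane 3 = blue.
The 6 still-open variables draw from only 6 values {green, orange, purple, red, teal, white}, so each is used; only lane 2 can be purple, hence lane 2 = purple.
Among the 5 still-open variables, teal fits only lane 7 (and all 5 values in {green, orange, red, teal, white} must be used), so lane 7 = teal.

lane 7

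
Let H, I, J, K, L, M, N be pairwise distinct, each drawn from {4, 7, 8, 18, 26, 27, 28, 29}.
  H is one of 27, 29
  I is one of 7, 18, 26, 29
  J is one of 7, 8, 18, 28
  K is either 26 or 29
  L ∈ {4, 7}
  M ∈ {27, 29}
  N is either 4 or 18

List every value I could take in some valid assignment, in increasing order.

7, 18

H and M between them cover only {27, 29} — a naked pair. Remove those values from I, K.
K must be 26 (only option left). Remove 26 from I.
I, L, N between them cover only {4, 7, 18} — a naked triple. Remove those values from J.
No further eliminations apply; I can still be any of 7, 18.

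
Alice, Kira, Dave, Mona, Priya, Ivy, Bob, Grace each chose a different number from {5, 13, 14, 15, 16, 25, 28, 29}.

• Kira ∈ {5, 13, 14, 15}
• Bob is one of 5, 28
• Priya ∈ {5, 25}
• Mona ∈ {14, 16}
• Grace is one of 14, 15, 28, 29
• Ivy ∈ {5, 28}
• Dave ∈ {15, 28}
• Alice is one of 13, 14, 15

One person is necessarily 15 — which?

Dave

The 8 variables together cover exactly {5, 13, 14, 15, 16, 25, 28, 29} — 8 values for 8 variables — and 16 appears only in Mona's list, so Mona = 16.
Among the 7 still-open variables, 25 fits only Priya (and all 7 values in {5, 13, 14, 15, 25, 28, 29} must be used), so Priya = 25.
Among the 6 still-open variables, 29 fits only Grace (and all 6 values in {5, 13, 14, 15, 28, 29} must be used), so Grace = 29.
Ivy and Bob share exactly the 2 values {5, 28}; by pigeonhole those values go to them, so strike 5, 28 from Kira, Dave.
So 15 goes to Dave.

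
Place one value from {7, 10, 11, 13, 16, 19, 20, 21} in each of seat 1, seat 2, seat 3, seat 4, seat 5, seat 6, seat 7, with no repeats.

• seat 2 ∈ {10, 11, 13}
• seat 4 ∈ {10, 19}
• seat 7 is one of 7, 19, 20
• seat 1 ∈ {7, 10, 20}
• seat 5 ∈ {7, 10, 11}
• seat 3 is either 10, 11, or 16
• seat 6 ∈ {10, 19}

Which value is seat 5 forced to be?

Among the 7 variables, 13 fits only seat 2 (and all 7 values in {7, 10, 11, 13, 16, 19, 20} must be used), so seat 2 = 13.
The 6 still-open variables together cover exactly {7, 10, 11, 16, 19, 20} — 6 values for 6 variables — and 16 appears only in seat 3's list, so seat 3 = 16.
The 5 still-open variables draw from only 5 values {7, 10, 11, 19, 20}, so each is used; only seat 5 can be 11, hence seat 5 = 11.

11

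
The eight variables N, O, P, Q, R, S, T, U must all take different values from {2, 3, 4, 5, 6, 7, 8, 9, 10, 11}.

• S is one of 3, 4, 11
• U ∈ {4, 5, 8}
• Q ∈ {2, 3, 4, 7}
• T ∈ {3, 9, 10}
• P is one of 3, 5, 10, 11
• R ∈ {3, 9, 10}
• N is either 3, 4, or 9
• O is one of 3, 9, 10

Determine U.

8

The 3 variables O, R, T are confined to {3, 9, 10}, which locks those values in; drop them from N, P, Q, S.
That leaves N = 4. Remove 4 from Q, S, U.
That leaves S = 11. Strike 11 from P.
P must be 5 (only option left). Strike 5 from U.
So U = 8.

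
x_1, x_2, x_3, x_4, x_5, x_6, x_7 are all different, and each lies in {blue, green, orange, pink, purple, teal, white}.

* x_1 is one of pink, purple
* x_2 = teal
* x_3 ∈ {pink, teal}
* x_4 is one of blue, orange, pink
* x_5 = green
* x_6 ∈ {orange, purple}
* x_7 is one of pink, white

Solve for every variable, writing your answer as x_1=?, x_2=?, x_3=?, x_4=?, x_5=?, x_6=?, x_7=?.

x_1=purple, x_2=teal, x_3=pink, x_4=blue, x_5=green, x_6=orange, x_7=white

x_2 must be teal (only option left). So x_3 can't be teal.
x_3's domain is down to {pink}, so x_3 = pink. So x_1, x_4, x_7 can't be pink.
That leaves x_5 = green.
That leaves x_7 = white.
x_1's domain is down to {purple}, so x_1 = purple. So x_6 can't be purple.
x_6's domain is down to {orange}, so x_6 = orange. So x_4 can't be orange.
x_4 has just one choice, so x_4 = blue.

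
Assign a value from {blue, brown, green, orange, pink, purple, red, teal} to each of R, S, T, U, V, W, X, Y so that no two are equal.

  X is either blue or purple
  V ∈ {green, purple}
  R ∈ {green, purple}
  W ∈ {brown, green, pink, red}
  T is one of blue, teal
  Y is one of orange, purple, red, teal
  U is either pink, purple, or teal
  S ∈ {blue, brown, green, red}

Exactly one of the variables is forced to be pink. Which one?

The 8 variables draw from only 8 values {blue, brown, green, orange, pink, purple, red, teal}, so each is used; only Y can be orange, hence Y = orange.
The 2 variables R and V are confined to {green, purple}, which locks those values in; drop them from S, U, W, X.
That leaves X = blue. Remove blue from S, T.
T must be teal (only option left). Remove teal from U.
So pink goes to U.

U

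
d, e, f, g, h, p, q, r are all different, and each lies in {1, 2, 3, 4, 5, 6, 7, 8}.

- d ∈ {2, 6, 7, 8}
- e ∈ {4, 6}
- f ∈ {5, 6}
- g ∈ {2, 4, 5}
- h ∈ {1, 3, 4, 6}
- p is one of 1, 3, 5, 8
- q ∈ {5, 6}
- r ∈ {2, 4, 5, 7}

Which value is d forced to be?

f and q between them cover only {5, 6} — a naked pair. Remove those values from d, e, g, h, p, r.
e must be 4 (only option left). Remove 4 from g, h, r.
g must be 2 (only option left). Remove 2 from d, r.
That leaves r = 7. Eliminate 7 elsewhere: d.
So d = 8.

8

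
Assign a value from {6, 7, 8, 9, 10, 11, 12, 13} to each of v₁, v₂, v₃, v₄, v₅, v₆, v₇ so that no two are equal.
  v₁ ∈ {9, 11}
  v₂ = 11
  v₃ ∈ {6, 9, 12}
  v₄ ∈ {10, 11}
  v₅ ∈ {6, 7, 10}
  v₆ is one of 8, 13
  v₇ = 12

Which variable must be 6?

v₂ must be 11 (only option left). So v₁, v₄ can't be 11.
That leaves v₄ = 10. Strike 10 from v₅.
v₇'s domain is down to {12}, so v₇ = 12. Eliminate 12 elsewhere: v₃.
That leaves v₁ = 9. So v₃ can't be 9.
So 6 goes to v₃.

v₃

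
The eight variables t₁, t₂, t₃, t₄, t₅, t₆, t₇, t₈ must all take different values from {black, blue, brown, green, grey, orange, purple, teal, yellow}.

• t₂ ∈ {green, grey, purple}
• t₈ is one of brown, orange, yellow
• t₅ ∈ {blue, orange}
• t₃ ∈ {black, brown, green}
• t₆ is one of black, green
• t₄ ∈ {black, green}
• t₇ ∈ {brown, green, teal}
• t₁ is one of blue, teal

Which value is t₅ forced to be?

orange

t₄ and t₆ between them cover only {black, green} — a naked pair. Remove those values from t₂, t₃, t₇.
That leaves t₃ = brown. Eliminate brown elsewhere: t₇, t₈.
t₇ has just one choice, so t₇ = teal. So t₁ can't be teal.
t₁ has just one choice, so t₁ = blue. Eliminate blue elsewhere: t₅.
So t₅ = orange.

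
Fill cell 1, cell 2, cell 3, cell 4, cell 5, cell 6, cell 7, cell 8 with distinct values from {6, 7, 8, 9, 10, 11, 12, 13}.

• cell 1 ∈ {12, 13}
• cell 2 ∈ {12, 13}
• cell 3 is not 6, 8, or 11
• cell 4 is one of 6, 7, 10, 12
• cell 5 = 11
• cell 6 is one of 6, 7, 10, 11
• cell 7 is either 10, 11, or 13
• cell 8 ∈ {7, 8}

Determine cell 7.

10

cell 5 must be 11 (only option left). So cell 6, cell 7 can't be 11.
The 7 still-open variables together cover exactly {6, 7, 8, 9, 10, 12, 13} — 7 values for 7 variables — and 8 appears only in cell 8's list, so cell 8 = 8.
The 6 still-open variables together cover exactly {6, 7, 9, 10, 12, 13} — 6 values for 6 variables — and 9 appears only in cell 3's list, so cell 3 = 9.
The 2 variables cell 1 and cell 2 are confined to {12, 13}, which locks those values in; drop them from cell 4, cell 7.
So cell 7 = 10.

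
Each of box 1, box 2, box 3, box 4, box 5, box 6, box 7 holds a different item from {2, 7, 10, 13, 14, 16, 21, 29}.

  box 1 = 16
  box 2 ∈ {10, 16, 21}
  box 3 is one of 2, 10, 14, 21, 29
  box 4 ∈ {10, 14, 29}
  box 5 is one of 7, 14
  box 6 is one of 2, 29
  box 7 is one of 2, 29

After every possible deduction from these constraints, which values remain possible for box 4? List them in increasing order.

10, 14

box 1's domain is down to {16}, so box 1 = 16. Eliminate 16 elsewhere: box 2.
The 6 still-open variables together cover exactly {2, 7, 10, 14, 21, 29} — 6 values for 6 variables — and 7 appears only in box 5's list, so box 5 = 7.
box 6 and box 7 share exactly the 2 values {2, 29}; by pigeonhole those values go to them, so strike 2, 29 from box 3, box 4.
No further eliminations apply; box 4 can still be any of 10, 14.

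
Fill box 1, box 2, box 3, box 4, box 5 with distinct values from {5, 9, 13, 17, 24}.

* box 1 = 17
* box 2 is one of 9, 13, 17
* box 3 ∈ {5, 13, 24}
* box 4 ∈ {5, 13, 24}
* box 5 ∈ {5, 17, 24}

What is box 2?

box 1 has just one choice, so box 1 = 17. Remove 17 from box 2, box 5.
The 4 still-open variables together cover exactly {5, 9, 13, 24} — 4 values for 4 variables — and 9 appears only in box 2's list, so box 2 = 9.

9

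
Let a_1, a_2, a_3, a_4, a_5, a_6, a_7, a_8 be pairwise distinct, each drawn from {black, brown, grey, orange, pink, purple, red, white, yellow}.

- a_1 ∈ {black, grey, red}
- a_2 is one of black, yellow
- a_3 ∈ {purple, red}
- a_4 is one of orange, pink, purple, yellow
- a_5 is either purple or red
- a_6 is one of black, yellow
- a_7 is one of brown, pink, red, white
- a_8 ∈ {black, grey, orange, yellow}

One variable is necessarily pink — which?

a_4

a_2 and a_6 between them cover only {black, yellow} — a naked pair. Remove those values from a_1, a_4, a_8.
a_3 and a_5 between them cover only {purple, red} — a naked pair. Remove those values from a_1, a_4, a_7.
a_1 has just one choice, so a_1 = grey. Strike grey from a_8.
That leaves a_8 = orange. Strike orange from a_4.
So pink goes to a_4.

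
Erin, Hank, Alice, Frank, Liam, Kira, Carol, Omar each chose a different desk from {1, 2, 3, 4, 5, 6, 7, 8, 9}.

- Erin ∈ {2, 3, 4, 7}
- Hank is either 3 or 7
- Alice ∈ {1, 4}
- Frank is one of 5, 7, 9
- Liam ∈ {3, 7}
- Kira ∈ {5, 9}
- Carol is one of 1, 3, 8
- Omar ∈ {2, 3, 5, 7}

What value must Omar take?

2

Among the 8 variables, 8 fits only Carol (and all 8 values in {1, 2, 3, 4, 5, 7, 8, 9} must be used), so Carol = 8.
The 7 still-open variables together cover exactly {1, 2, 3, 4, 5, 7, 9} — 7 values for 7 variables — and 1 appears only in Alice's list, so Alice = 1.
Among the 6 still-open variables, 4 fits only Erin (and all 6 values in {2, 3, 4, 5, 7, 9} must be used), so Erin = 4.
The 5 still-open variables draw from only 5 values {2, 3, 5, 7, 9}, so each is used; only Omar can be 2, hence Omar = 2.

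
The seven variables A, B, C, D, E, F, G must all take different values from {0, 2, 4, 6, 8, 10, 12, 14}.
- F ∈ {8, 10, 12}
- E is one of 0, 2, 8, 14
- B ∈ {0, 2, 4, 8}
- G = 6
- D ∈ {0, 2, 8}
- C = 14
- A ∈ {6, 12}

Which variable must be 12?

A

C has just one choice, so C = 14. So E can't be 14.
G must be 6 (only option left). Strike 6 from A.
So 12 goes to A.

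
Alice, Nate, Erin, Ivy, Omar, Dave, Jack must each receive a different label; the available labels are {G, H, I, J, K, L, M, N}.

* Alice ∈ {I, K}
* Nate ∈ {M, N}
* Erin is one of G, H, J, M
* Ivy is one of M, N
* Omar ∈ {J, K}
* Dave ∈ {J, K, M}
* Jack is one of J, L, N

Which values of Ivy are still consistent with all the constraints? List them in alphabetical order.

M, N

Nate and Ivy between them cover only {M, N} — a naked pair. Remove those values from Erin, Dave, Jack.
Omar and Dave between them cover only {J, K} — a naked pair. Remove those values from Alice, Erin, Jack.
Alice must be I (only option left).
Jack has just one choice, so Jack = L.
No further eliminations apply; Ivy can still be any of M, N.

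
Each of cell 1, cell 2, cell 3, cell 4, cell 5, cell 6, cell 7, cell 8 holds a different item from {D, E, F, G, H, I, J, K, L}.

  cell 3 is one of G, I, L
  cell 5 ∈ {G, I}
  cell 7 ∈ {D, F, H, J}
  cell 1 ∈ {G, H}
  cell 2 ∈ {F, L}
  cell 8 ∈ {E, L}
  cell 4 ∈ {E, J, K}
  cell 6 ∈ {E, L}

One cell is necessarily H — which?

The 2 variables cell 6 and cell 8 are confined to {E, L}, which locks those values in; drop them from cell 2, cell 3, cell 4.
cell 2 has just one choice, so cell 2 = F. Strike F from cell 7.
The 2 variables cell 3 and cell 5 are confined to {G, I}, which locks those values in; drop them from cell 1.
So H goes to cell 1.

cell 1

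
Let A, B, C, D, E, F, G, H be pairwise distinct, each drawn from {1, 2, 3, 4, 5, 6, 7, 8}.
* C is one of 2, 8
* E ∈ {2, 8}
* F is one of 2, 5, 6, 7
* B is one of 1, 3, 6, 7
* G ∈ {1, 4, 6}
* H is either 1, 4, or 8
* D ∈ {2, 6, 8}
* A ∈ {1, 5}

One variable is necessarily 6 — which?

The 8 variables together cover exactly {1, 2, 3, 4, 5, 6, 7, 8} — 8 values for 8 variables — and 3 appears only in B's list, so B = 3.
Among the 7 still-open variables, 7 fits only F (and all 7 values in {1, 2, 4, 5, 6, 7, 8} must be used), so F = 7.
Among the 6 still-open variables, 5 fits only A (and all 6 values in {1, 2, 4, 5, 6, 8} must be used), so A = 5.
C and E between them cover only {2, 8} — a naked pair. Remove those values from D, H.
So 6 goes to D.

D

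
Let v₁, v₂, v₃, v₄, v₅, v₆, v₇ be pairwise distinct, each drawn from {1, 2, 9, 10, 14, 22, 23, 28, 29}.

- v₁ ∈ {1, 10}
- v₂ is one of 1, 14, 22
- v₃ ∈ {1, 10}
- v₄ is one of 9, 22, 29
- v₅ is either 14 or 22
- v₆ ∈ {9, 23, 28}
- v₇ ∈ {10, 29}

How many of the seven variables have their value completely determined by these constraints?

v₁ and v₃ share exactly the 2 values {1, 10}; by pigeonhole those values go to them, so strike 1, 10 from v₂, v₇.
v₇ must be 29 (only option left). Strike 29 from v₄.
v₂ and v₅ between them cover only {14, 22} — a naked pair. Remove those values from v₄.
v₄ must be 9 (only option left). Eliminate 9 elsewhere: v₆.
Determined: v₄=9, v₇=29. The other variables each still have more than one consistent value. That makes 2.

2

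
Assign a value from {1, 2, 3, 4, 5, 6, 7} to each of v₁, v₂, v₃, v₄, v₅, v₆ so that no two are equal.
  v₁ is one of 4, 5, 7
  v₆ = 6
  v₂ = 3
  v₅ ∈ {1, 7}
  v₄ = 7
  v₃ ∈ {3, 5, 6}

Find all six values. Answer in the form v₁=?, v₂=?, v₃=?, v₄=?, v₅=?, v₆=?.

v₁=4, v₂=3, v₃=5, v₄=7, v₅=1, v₆=6

v₂ has just one choice, so v₂ = 3. Eliminate 3 elsewhere: v₃.
That leaves v₄ = 7. So v₁, v₅ can't be 7.
v₅ must be 1 (only option left).
v₆ has just one choice, so v₆ = 6. Remove 6 from v₃.
v₃'s domain is down to {5}, so v₃ = 5. Strike 5 from v₁.
That leaves v₁ = 4.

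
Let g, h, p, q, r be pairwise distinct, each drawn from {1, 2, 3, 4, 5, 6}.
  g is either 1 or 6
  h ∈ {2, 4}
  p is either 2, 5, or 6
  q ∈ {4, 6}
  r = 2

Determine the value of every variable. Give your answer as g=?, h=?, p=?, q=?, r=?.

r must be 2 (only option left). Strike 2 from h, p.
h's domain is down to {4}, so h = 4. Eliminate 4 elsewhere: q.
q's domain is down to {6}, so q = 6. So g, p can't be 6.
g must be 1 (only option left).
p's domain is down to {5}, so p = 5.

g=1, h=4, p=5, q=6, r=2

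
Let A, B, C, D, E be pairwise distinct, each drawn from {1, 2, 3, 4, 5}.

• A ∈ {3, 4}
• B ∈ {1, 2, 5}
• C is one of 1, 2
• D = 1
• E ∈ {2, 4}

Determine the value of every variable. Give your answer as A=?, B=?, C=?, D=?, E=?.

A=3, B=5, C=2, D=1, E=4

D must be 1 (only option left). Strike 1 from B, C.
C's domain is down to {2}, so C = 2. Remove 2 from B, E.
E has just one choice, so E = 4. Remove 4 from A.
A's domain is down to {3}, so A = 3.
That leaves B = 5.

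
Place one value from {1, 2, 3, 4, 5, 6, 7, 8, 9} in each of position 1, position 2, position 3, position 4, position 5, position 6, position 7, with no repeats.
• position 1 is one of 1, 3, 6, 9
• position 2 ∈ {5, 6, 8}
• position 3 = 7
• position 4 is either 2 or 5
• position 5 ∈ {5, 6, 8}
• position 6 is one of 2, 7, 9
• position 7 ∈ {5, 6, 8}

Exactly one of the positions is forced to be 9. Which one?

position 3 has just one choice, so position 3 = 7. So position 6 can't be 7.
The 3 variables position 2, position 5, position 7 are confined to {5, 6, 8}, which locks those values in; drop them from position 1, position 4.
position 4 must be 2 (only option left). Eliminate 2 elsewhere: position 6.
So 9 goes to position 6.

position 6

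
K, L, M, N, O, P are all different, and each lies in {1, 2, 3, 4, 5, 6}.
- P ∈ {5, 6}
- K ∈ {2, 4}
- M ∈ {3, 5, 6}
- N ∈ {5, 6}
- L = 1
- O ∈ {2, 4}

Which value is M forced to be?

L must be 1 (only option left).
The 5 still-open variables together cover exactly {2, 3, 4, 5, 6} — 5 values for 5 variables — and 3 appears only in M's list, so M = 3.

3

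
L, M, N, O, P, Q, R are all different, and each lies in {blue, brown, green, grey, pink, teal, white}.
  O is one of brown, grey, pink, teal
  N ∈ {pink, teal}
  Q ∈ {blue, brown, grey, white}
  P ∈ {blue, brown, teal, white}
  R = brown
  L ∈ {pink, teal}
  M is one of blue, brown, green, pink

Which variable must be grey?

O

R must be brown (only option left). Remove brown from M, O, P, Q.
The 6 still-open variables draw from only 6 values {blue, green, grey, pink, teal, white}, so each is used; only M can be green, hence M = green.
L and N share exactly the 2 values {pink, teal}; by pigeonhole those values go to them, so strike pink, teal from O, P.
So grey goes to O.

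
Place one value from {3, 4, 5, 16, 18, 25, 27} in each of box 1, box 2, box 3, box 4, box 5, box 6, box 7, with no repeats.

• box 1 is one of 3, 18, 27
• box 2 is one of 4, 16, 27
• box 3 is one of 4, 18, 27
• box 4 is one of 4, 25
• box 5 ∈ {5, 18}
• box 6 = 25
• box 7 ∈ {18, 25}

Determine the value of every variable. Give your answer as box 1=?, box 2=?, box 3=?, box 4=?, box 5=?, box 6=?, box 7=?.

box 6 must be 25 (only option left). So box 4, box 7 can't be 25.
box 7 must be 18 (only option left). Eliminate 18 elsewhere: box 1, box 3, box 5.
box 4 has just one choice, so box 4 = 4. Strike 4 from box 2, box 3.
box 5's domain is down to {5}, so box 5 = 5.
box 3 has just one choice, so box 3 = 27. Remove 27 from box 1, box 2.
box 1's domain is down to {3}, so box 1 = 3.
box 2 has just one choice, so box 2 = 16.

box 1=3, box 2=16, box 3=27, box 4=4, box 5=5, box 6=25, box 7=18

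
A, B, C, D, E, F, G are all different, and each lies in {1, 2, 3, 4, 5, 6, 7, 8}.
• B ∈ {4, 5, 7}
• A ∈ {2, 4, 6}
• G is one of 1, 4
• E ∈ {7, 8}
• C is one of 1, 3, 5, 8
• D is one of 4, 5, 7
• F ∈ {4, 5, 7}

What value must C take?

3

The 3 variables B, D, F are confined to {4, 5, 7}, which locks those values in; drop them from A, C, E, G.
E's domain is down to {8}, so E = 8. Eliminate 8 elsewhere: C.
That leaves G = 1. Strike 1 from C.
So C = 3.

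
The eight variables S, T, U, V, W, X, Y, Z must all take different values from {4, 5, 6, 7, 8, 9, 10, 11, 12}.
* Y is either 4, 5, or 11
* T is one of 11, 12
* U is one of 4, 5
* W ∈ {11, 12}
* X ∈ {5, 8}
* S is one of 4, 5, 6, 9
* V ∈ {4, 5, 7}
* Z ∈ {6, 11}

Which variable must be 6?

Z

Among the 8 variables, 7 fits only V (and all 8 values in {4, 5, 6, 7, 8, 9, 11, 12} must be used), so V = 7.
The 7 still-open variables draw from only 7 values {4, 5, 6, 8, 9, 11, 12}, so each is used; only X can be 8, hence X = 8.
The 6 still-open variables together cover exactly {4, 5, 6, 9, 11, 12} — 6 values for 6 variables — and 9 appears only in S's list, so S = 9.
The 5 still-open variables together cover exactly {4, 5, 6, 11, 12} — 5 values for 5 variables — and 6 appears only in Z's list, so Z = 6.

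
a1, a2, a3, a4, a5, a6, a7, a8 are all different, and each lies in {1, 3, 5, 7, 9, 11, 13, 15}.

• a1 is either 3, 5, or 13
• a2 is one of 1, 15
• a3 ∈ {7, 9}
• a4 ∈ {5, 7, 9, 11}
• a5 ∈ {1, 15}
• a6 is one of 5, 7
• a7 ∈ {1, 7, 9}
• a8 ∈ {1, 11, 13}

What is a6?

The 8 variables together cover exactly {1, 3, 5, 7, 9, 11, 13, 15} — 8 values for 8 variables — and 3 appears only in a1's list, so a1 = 3.
The 7 still-open variables draw from only 7 values {1, 5, 7, 9, 11, 13, 15}, so each is used; only a8 can be 13, hence a8 = 13.
The 6 still-open variables draw from only 6 values {1, 5, 7, 9, 11, 15}, so each is used; only a4 can be 11, hence a4 = 11.
Among the 5 still-open variables, 5 fits only a6 (and all 5 values in {1, 5, 7, 9, 15} must be used), so a6 = 5.

5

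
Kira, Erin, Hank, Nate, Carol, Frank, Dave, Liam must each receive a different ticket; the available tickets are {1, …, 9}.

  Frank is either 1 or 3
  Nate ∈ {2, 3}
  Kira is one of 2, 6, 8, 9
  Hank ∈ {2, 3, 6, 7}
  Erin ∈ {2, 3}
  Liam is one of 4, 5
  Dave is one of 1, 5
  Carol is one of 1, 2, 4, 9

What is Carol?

Erin and Nate share exactly the 2 values {2, 3}; by pigeonhole those values go to them, so strike 2, 3 from Kira, Hank, Carol, Frank.
Frank must be 1 (only option left). Remove 1 from Carol, Dave.
Dave's domain is down to {5}, so Dave = 5. Remove 5 from Liam.
That leaves Liam = 4. Remove 4 from Carol.
So Carol = 9.

9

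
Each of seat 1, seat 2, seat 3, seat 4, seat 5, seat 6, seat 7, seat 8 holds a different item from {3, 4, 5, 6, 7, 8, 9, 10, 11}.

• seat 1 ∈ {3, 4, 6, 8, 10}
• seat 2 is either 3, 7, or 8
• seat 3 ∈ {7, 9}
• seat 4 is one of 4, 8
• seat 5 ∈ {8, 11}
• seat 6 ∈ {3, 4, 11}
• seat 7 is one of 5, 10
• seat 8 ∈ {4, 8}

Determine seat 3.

The 2 variables seat 4 and seat 8 are confined to {4, 8}, which locks those values in; drop them from seat 1, seat 2, seat 5, seat 6.
seat 5's domain is down to {11}, so seat 5 = 11. So seat 6 can't be 11.
That leaves seat 6 = 3. Remove 3 from seat 1, seat 2.
That leaves seat 2 = 7. So seat 3 can't be 7.
So seat 3 = 9.

9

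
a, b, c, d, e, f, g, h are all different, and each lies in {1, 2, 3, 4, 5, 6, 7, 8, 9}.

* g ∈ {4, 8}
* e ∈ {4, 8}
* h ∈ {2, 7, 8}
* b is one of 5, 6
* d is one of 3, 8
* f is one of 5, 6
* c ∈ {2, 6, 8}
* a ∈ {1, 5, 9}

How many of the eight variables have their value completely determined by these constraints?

The 2 variables b and f are confined to {5, 6}, which locks those values in; drop them from a, c.
e and g share exactly the 2 values {4, 8}; by pigeonhole those values go to them, so strike 4, 8 from c, d, h.
That leaves c = 2. So h can't be 2.
d must be 3 (only option left).
h's domain is down to {7}, so h = 7.
Determined: c=2, d=3, h=7. The other variables each still have more than one consistent value. That makes 3.

3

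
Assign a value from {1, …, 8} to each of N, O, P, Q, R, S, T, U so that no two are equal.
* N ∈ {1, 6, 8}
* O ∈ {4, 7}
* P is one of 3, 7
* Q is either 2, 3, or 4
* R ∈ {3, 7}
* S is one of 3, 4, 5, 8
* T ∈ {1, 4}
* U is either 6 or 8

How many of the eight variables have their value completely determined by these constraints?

The 8 variables together cover exactly {1, 2, 3, 4, 5, 6, 7, 8} — 8 values for 8 variables — and 2 appears only in Q's list, so Q = 2.
The 7 still-open variables together cover exactly {1, 3, 4, 5, 6, 7, 8} — 7 values for 7 variables — and 5 appears only in S's list, so S = 5.
P and R between them cover only {3, 7} — a naked pair. Remove those values from O.
O's domain is down to {4}, so O = 4. Eliminate 4 elsewhere: T.
That leaves T = 1. So N can't be 1.
Determined: O=4, Q=2, S=5, T=1. The other variables each still have more than one consistent value. That makes 4.

4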